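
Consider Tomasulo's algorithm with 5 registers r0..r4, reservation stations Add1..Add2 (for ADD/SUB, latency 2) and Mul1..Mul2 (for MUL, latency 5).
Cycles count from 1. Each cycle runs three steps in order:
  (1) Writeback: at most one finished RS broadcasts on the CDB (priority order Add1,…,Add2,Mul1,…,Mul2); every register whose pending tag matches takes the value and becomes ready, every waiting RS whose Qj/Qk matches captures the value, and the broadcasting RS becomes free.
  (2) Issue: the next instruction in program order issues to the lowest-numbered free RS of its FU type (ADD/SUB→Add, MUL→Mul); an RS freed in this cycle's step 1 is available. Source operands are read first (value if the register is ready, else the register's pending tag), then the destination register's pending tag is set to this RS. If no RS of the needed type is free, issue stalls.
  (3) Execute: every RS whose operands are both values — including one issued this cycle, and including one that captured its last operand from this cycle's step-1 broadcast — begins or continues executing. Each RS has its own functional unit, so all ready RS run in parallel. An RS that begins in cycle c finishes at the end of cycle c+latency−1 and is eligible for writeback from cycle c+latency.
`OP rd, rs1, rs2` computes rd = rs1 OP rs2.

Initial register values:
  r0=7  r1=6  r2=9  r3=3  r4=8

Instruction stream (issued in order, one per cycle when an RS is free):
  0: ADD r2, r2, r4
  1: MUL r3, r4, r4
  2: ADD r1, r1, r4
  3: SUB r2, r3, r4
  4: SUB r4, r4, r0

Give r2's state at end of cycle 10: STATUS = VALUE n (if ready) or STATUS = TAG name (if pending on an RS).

c1: issue ADD r2<-Add1 | r0:7,r1:6,r2:Add1,r3:3,r4:8
c2: issue MUL r3<-Mul1 | r0:7,r1:6,r2:Add1,r3:Mul1,r4:8
c3: CDB Add1=17; issue ADD r1<-Add1 | r0:7,r1:Add1,r2:17,r3:Mul1,r4:8
c4: issue SUB r2<-Add2 | r0:7,r1:Add1,r2:Add2,r3:Mul1,r4:8
c5: CDB Add1=14; issue SUB r4<-Add1 | r0:7,r1:14,r2:Add2,r3:Mul1,r4:Add1
c6: - | r0:7,r1:14,r2:Add2,r3:Mul1,r4:Add1
c7: CDB Add1=1 | r0:7,r1:14,r2:Add2,r3:Mul1,r4:1
c8: CDB Mul1=64 | r0:7,r1:14,r2:Add2,r3:64,r4:1
c9: - | r0:7,r1:14,r2:Add2,r3:64,r4:1
c10: CDB Add2=56 | r0:7,r1:14,r2:56,r3:64,r4:1

STATUS = VALUE 56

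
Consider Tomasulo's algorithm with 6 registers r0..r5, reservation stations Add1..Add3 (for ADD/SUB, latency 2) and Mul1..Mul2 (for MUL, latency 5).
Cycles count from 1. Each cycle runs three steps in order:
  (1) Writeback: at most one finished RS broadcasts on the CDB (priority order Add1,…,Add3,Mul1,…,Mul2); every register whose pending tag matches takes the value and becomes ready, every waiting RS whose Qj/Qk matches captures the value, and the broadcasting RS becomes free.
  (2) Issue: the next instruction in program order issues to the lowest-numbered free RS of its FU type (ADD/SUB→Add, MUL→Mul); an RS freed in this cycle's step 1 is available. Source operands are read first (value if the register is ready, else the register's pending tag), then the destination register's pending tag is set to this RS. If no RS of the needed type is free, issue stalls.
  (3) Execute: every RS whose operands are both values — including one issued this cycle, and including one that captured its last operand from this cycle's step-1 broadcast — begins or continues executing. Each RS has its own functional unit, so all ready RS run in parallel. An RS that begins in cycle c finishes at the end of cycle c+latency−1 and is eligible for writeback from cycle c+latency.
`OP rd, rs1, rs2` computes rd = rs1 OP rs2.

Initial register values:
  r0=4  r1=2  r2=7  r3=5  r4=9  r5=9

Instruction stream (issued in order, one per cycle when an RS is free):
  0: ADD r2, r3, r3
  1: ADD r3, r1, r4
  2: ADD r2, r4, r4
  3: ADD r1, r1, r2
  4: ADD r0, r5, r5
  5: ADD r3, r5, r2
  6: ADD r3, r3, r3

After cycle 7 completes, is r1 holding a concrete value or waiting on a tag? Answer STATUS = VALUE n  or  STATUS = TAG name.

c1: issue ADD r2<-Add1 | r0:4,r1:2,r2:Add1,r3:5,r4:9,r5:9
c2: issue ADD r3<-Add2 | r0:4,r1:2,r2:Add1,r3:Add2,r4:9,r5:9
c3: CDB Add1=10; issue ADD r2<-Add1 | r0:4,r1:2,r2:Add1,r3:Add2,r4:9,r5:9
c4: CDB Add2=11; issue ADD r1<-Add2 | r0:4,r1:Add2,r2:Add1,r3:11,r4:9,r5:9
c5: CDB Add1=18; issue ADD r0<-Add1 | r0:Add1,r1:Add2,r2:18,r3:11,r4:9,r5:9
c6: issue ADD r3<-Add3 | r0:Add1,r1:Add2,r2:18,r3:Add3,r4:9,r5:9
c7: CDB Add1=18; issue ADD r3<-Add1 | r0:18,r1:Add2,r2:18,r3:Add1,r4:9,r5:9

STATUS = TAG Add2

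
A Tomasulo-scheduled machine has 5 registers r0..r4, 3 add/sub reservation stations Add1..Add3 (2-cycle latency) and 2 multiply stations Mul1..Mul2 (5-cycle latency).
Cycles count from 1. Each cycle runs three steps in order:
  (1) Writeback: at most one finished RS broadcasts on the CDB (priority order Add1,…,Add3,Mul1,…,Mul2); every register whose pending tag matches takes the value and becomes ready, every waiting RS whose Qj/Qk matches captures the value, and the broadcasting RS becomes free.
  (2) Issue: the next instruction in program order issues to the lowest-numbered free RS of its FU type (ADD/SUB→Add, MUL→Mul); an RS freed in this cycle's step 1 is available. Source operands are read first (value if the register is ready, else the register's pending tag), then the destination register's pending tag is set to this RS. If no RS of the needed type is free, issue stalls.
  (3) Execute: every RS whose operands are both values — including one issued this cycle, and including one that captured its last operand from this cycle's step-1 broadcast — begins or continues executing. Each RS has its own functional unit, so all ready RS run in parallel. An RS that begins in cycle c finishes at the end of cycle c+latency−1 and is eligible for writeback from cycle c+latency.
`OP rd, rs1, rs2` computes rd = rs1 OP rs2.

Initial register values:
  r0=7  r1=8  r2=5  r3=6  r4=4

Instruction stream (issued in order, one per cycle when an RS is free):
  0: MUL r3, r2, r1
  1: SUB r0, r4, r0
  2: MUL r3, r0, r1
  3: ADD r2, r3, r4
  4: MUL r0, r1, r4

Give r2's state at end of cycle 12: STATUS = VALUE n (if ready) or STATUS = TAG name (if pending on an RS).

  c1: issue MUL r3<-Mul1  regs: r0:7,r1:8,r2:5,r3:Mul1,r4:4
  c2: issue SUB r0<-Add1  regs: r0:Add1,r1:8,r2:5,r3:Mul1,r4:4
  c3: issue MUL r3<-Mul2  regs: r0:Add1,r1:8,r2:5,r3:Mul2,r4:4
  c4: CDB Add1=-3; issue ADD r2<-Add1  regs: r0:-3,r1:8,r2:Add1,r3:Mul2,r4:4
  c5: stall  regs: r0:-3,r1:8,r2:Add1,r3:Mul2,r4:4
  c6: CDB Mul1=40; issue MUL r0<-Mul1  regs: r0:Mul1,r1:8,r2:Add1,r3:Mul2,r4:4
  c7: -  regs: r0:Mul1,r1:8,r2:Add1,r3:Mul2,r4:4
  c8: -  regs: r0:Mul1,r1:8,r2:Add1,r3:Mul2,r4:4
  c9: CDB Mul2=-24  regs: r0:Mul1,r1:8,r2:Add1,r3:-24,r4:4
  c10: -  regs: r0:Mul1,r1:8,r2:Add1,r3:-24,r4:4
  c11: CDB Add1=-20  regs: r0:Mul1,r1:8,r2:-20,r3:-24,r4:4
  c12: CDB Mul1=32  regs: r0:32,r1:8,r2:-20,r3:-24,r4:4

STATUS = VALUE -20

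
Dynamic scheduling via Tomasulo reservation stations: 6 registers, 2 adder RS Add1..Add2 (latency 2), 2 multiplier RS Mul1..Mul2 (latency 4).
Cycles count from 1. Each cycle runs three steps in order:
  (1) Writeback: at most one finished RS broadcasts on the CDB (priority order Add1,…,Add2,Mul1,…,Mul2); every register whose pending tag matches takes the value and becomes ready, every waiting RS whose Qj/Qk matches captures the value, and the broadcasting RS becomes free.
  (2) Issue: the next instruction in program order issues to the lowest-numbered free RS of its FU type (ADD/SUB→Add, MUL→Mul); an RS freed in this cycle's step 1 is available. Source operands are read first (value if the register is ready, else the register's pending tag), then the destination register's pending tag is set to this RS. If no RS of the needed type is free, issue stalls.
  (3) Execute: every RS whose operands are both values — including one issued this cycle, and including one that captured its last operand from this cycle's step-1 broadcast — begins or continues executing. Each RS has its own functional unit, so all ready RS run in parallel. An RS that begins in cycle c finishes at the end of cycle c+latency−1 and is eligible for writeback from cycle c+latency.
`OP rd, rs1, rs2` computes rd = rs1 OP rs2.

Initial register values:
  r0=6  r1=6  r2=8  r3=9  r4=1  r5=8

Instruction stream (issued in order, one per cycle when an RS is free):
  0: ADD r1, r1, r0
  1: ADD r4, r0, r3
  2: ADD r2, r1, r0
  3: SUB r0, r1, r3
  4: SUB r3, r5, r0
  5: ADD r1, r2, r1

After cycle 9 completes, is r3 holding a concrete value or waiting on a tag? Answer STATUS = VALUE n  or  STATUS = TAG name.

STATUS = VALUE 5

c1: issue ADD r1<-Add1 | r0:6,r1:Add1,r2:8,r3:9,r4:1,r5:8
c2: issue ADD r4<-Add2 | r0:6,r1:Add1,r2:8,r3:9,r4:Add2,r5:8
c3: CDB Add1=12; issue ADD r2<-Add1 | r0:6,r1:12,r2:Add1,r3:9,r4:Add2,r5:8
c4: CDB Add2=15; issue SUB r0<-Add2 | r0:Add2,r1:12,r2:Add1,r3:9,r4:15,r5:8
c5: CDB Add1=18; issue SUB r3<-Add1 | r0:Add2,r1:12,r2:18,r3:Add1,r4:15,r5:8
c6: CDB Add2=3; issue ADD r1<-Add2 | r0:3,r1:Add2,r2:18,r3:Add1,r4:15,r5:8
c7: - | r0:3,r1:Add2,r2:18,r3:Add1,r4:15,r5:8
c8: CDB Add1=5 | r0:3,r1:Add2,r2:18,r3:5,r4:15,r5:8
c9: CDB Add2=30 | r0:3,r1:30,r2:18,r3:5,r4:15,r5:8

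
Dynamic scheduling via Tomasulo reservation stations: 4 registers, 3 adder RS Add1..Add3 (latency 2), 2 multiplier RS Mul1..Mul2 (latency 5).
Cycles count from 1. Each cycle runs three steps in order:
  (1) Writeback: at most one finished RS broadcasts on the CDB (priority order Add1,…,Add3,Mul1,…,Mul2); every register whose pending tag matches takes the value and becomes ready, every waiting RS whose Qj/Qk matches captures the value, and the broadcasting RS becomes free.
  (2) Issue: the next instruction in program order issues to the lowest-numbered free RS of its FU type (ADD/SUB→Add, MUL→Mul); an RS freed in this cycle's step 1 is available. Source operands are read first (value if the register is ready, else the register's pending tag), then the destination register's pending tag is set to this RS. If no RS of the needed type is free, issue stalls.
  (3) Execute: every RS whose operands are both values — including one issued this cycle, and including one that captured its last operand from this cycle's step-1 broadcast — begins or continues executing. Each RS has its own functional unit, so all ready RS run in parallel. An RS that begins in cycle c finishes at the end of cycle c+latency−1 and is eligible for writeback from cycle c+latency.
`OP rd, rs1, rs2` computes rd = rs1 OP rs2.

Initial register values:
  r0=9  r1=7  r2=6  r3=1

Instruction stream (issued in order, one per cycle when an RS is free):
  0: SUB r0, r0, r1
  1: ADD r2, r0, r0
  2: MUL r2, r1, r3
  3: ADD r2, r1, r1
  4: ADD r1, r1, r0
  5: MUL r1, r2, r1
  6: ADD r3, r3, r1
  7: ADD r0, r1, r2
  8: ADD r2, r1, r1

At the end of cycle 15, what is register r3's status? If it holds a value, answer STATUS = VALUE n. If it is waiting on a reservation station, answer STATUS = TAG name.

cycle 1: issue SUB r0<-Add1 // r0:Add1,r1:7,r2:6,r3:1
cycle 2: issue ADD r2<-Add2 // r0:Add1,r1:7,r2:Add2,r3:1
cycle 3: CDB Add1=2; issue MUL r2<-Mul1 // r0:2,r1:7,r2:Mul1,r3:1
cycle 4: issue ADD r2<-Add1 // r0:2,r1:7,r2:Add1,r3:1
cycle 5: CDB Add2=4; issue ADD r1<-Add2 // r0:2,r1:Add2,r2:Add1,r3:1
cycle 6: CDB Add1=14; issue MUL r1<-Mul2 // r0:2,r1:Mul2,r2:14,r3:1
cycle 7: CDB Add2=9; issue ADD r3<-Add1 // r0:2,r1:Mul2,r2:14,r3:Add1
cycle 8: CDB Mul1=7; issue ADD r0<-Add2 // r0:Add2,r1:Mul2,r2:14,r3:Add1
cycle 9: issue ADD r2<-Add3 // r0:Add2,r1:Mul2,r2:Add3,r3:Add1
cycle 10: - // r0:Add2,r1:Mul2,r2:Add3,r3:Add1
cycle 11: - // r0:Add2,r1:Mul2,r2:Add3,r3:Add1
cycle 12: CDB Mul2=126 // r0:Add2,r1:126,r2:Add3,r3:Add1
cycle 13: - // r0:Add2,r1:126,r2:Add3,r3:Add1
cycle 14: CDB Add1=127 // r0:Add2,r1:126,r2:Add3,r3:127
cycle 15: CDB Add2=140 // r0:140,r1:126,r2:Add3,r3:127

STATUS = VALUE 127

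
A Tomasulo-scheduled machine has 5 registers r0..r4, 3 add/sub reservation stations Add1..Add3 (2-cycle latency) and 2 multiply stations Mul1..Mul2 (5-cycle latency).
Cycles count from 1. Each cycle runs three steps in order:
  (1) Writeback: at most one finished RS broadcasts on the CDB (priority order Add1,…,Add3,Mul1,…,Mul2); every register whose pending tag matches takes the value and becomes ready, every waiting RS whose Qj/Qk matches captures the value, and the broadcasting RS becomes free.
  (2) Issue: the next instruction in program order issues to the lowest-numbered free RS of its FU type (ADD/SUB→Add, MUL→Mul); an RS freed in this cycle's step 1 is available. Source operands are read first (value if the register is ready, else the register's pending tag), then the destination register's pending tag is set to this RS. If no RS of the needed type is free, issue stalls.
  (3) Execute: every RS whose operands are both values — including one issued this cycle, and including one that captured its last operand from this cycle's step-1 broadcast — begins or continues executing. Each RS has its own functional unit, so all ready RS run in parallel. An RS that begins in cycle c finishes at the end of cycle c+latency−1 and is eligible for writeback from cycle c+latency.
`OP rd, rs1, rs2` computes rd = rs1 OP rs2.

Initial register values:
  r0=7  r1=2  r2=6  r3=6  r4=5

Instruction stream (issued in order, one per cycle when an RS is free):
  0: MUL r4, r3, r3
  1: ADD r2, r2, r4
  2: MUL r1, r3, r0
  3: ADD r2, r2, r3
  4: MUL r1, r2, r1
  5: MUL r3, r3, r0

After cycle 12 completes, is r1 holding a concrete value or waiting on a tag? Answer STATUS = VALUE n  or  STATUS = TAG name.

c1: issue MUL r4<-Mul1 | r0:7,r1:2,r2:6,r3:6,r4:Mul1
c2: issue ADD r2<-Add1 | r0:7,r1:2,r2:Add1,r3:6,r4:Mul1
c3: issue MUL r1<-Mul2 | r0:7,r1:Mul2,r2:Add1,r3:6,r4:Mul1
c4: issue ADD r2<-Add2 | r0:7,r1:Mul2,r2:Add2,r3:6,r4:Mul1
c5: stall | r0:7,r1:Mul2,r2:Add2,r3:6,r4:Mul1
c6: CDB Mul1=36; issue MUL r1<-Mul1 | r0:7,r1:Mul1,r2:Add2,r3:6,r4:36
c7: stall | r0:7,r1:Mul1,r2:Add2,r3:6,r4:36
c8: CDB Add1=42; stall | r0:7,r1:Mul1,r2:Add2,r3:6,r4:36
c9: CDB Mul2=42; issue MUL r3<-Mul2 | r0:7,r1:Mul1,r2:Add2,r3:Mul2,r4:36
c10: CDB Add2=48 | r0:7,r1:Mul1,r2:48,r3:Mul2,r4:36
c11: - | r0:7,r1:Mul1,r2:48,r3:Mul2,r4:36
c12: - | r0:7,r1:Mul1,r2:48,r3:Mul2,r4:36

STATUS = TAG Mul1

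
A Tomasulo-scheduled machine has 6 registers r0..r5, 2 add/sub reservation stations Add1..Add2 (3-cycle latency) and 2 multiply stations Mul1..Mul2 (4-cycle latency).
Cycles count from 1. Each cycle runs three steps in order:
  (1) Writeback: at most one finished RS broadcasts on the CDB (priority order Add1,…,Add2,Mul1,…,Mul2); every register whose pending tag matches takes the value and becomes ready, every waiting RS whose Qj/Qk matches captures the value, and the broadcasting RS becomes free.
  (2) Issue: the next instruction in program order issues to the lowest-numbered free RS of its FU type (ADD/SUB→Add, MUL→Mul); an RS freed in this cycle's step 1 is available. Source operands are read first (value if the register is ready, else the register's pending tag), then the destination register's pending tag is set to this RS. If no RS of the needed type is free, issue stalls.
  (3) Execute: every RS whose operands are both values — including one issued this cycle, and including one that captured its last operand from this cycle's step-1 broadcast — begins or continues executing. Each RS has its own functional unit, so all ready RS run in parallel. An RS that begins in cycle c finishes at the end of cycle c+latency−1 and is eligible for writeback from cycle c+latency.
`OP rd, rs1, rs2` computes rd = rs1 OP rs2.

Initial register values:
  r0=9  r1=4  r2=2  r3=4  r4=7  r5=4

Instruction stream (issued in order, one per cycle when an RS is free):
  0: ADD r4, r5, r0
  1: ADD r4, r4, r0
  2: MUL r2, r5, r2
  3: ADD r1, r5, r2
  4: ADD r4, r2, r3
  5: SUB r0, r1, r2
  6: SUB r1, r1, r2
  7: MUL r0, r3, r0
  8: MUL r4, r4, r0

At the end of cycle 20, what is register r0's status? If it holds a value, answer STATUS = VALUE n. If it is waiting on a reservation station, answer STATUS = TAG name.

  c1: issue ADD r4<-Add1  regs: r0:9,r1:4,r2:2,r3:4,r4:Add1,r5:4
  c2: issue ADD r4<-Add2  regs: r0:9,r1:4,r2:2,r3:4,r4:Add2,r5:4
  c3: issue MUL r2<-Mul1  regs: r0:9,r1:4,r2:Mul1,r3:4,r4:Add2,r5:4
  c4: CDB Add1=13; issue ADD r1<-Add1  regs: r0:9,r1:Add1,r2:Mul1,r3:4,r4:Add2,r5:4
  c5: stall  regs: r0:9,r1:Add1,r2:Mul1,r3:4,r4:Add2,r5:4
  c6: stall  regs: r0:9,r1:Add1,r2:Mul1,r3:4,r4:Add2,r5:4
  c7: CDB Add2=22; issue ADD r4<-Add2  regs: r0:9,r1:Add1,r2:Mul1,r3:4,r4:Add2,r5:4
  c8: CDB Mul1=8; stall  regs: r0:9,r1:Add1,r2:8,r3:4,r4:Add2,r5:4
  c9: stall  regs: r0:9,r1:Add1,r2:8,r3:4,r4:Add2,r5:4
  c10: stall  regs: r0:9,r1:Add1,r2:8,r3:4,r4:Add2,r5:4
  c11: CDB Add1=12; issue SUB r0<-Add1  regs: r0:Add1,r1:12,r2:8,r3:4,r4:Add2,r5:4
  c12: CDB Add2=12; issue SUB r1<-Add2  regs: r0:Add1,r1:Add2,r2:8,r3:4,r4:12,r5:4
  c13: issue MUL r0<-Mul1  regs: r0:Mul1,r1:Add2,r2:8,r3:4,r4:12,r5:4
  c14: CDB Add1=4; issue MUL r4<-Mul2  regs: r0:Mul1,r1:Add2,r2:8,r3:4,r4:Mul2,r5:4
  c15: CDB Add2=4  regs: r0:Mul1,r1:4,r2:8,r3:4,r4:Mul2,r5:4
  c16: -  regs: r0:Mul1,r1:4,r2:8,r3:4,r4:Mul2,r5:4
  c17: -  regs: r0:Mul1,r1:4,r2:8,r3:4,r4:Mul2,r5:4
  c18: CDB Mul1=16  regs: r0:16,r1:4,r2:8,r3:4,r4:Mul2,r5:4
  c19: -  regs: r0:16,r1:4,r2:8,r3:4,r4:Mul2,r5:4
  c20: -  regs: r0:16,r1:4,r2:8,r3:4,r4:Mul2,r5:4

STATUS = VALUE 16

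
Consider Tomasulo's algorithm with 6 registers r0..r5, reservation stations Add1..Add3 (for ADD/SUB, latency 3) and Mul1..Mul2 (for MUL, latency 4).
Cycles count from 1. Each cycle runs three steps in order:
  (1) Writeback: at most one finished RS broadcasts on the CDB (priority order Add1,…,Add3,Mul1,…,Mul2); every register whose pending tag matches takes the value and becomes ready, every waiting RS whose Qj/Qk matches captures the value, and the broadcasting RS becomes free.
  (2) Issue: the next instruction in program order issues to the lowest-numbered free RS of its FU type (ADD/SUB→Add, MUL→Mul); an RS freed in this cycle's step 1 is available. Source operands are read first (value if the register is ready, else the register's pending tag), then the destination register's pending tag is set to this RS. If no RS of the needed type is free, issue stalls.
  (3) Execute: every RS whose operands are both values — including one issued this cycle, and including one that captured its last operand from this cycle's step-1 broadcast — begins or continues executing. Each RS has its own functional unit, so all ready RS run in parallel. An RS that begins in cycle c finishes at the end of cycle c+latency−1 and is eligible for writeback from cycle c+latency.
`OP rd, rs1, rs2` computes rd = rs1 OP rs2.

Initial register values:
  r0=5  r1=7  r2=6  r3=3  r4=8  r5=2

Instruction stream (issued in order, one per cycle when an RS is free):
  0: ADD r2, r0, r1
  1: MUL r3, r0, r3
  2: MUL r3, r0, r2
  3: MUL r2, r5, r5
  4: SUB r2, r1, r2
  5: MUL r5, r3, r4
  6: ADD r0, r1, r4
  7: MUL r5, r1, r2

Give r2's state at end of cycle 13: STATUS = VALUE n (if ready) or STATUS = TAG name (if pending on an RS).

c1: issue ADD r2<-Add1 | r0:5,r1:7,r2:Add1,r3:3,r4:8,r5:2
c2: issue MUL r3<-Mul1 | r0:5,r1:7,r2:Add1,r3:Mul1,r4:8,r5:2
c3: issue MUL r3<-Mul2 | r0:5,r1:7,r2:Add1,r3:Mul2,r4:8,r5:2
c4: CDB Add1=12; stall | r0:5,r1:7,r2:12,r3:Mul2,r4:8,r5:2
c5: stall | r0:5,r1:7,r2:12,r3:Mul2,r4:8,r5:2
c6: CDB Mul1=15; issue MUL r2<-Mul1 | r0:5,r1:7,r2:Mul1,r3:Mul2,r4:8,r5:2
c7: issue SUB r2<-Add1 | r0:5,r1:7,r2:Add1,r3:Mul2,r4:8,r5:2
c8: CDB Mul2=60; issue MUL r5<-Mul2 | r0:5,r1:7,r2:Add1,r3:60,r4:8,r5:Mul2
c9: issue ADD r0<-Add2 | r0:Add2,r1:7,r2:Add1,r3:60,r4:8,r5:Mul2
c10: CDB Mul1=4; issue MUL r5<-Mul1 | r0:Add2,r1:7,r2:Add1,r3:60,r4:8,r5:Mul1
c11: - | r0:Add2,r1:7,r2:Add1,r3:60,r4:8,r5:Mul1
c12: CDB Add2=15 | r0:15,r1:7,r2:Add1,r3:60,r4:8,r5:Mul1
c13: CDB Add1=3 | r0:15,r1:7,r2:3,r3:60,r4:8,r5:Mul1

STATUS = VALUE 3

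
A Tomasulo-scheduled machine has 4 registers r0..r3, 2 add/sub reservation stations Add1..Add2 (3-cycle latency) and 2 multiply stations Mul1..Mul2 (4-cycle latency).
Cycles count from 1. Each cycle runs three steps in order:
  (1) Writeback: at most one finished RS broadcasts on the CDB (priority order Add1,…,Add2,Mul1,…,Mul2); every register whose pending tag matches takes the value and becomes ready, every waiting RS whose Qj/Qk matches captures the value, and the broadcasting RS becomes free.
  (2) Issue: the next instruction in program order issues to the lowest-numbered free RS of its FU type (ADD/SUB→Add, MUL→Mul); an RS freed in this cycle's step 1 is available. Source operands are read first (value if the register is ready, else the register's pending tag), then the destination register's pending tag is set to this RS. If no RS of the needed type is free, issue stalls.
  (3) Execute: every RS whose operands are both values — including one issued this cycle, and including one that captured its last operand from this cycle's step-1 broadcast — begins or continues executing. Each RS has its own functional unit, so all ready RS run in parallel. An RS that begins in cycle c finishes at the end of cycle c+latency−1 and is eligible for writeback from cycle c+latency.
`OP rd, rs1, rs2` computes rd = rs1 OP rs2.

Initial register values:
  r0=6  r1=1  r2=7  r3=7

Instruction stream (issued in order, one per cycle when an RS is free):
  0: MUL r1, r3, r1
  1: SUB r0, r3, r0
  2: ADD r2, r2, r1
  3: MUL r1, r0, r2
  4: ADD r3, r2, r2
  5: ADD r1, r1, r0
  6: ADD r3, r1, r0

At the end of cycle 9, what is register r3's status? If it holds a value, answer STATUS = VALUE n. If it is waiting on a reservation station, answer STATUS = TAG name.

STATUS = TAG Add1

c1: issue MUL r1<-Mul1 | r0:6,r1:Mul1,r2:7,r3:7
c2: issue SUB r0<-Add1 | r0:Add1,r1:Mul1,r2:7,r3:7
c3: issue ADD r2<-Add2 | r0:Add1,r1:Mul1,r2:Add2,r3:7
c4: issue MUL r1<-Mul2 | r0:Add1,r1:Mul2,r2:Add2,r3:7
c5: CDB Add1=1; issue ADD r3<-Add1 | r0:1,r1:Mul2,r2:Add2,r3:Add1
c6: CDB Mul1=7; stall | r0:1,r1:Mul2,r2:Add2,r3:Add1
c7: stall | r0:1,r1:Mul2,r2:Add2,r3:Add1
c8: stall | r0:1,r1:Mul2,r2:Add2,r3:Add1
c9: CDB Add2=14; issue ADD r1<-Add2 | r0:1,r1:Add2,r2:14,r3:Add1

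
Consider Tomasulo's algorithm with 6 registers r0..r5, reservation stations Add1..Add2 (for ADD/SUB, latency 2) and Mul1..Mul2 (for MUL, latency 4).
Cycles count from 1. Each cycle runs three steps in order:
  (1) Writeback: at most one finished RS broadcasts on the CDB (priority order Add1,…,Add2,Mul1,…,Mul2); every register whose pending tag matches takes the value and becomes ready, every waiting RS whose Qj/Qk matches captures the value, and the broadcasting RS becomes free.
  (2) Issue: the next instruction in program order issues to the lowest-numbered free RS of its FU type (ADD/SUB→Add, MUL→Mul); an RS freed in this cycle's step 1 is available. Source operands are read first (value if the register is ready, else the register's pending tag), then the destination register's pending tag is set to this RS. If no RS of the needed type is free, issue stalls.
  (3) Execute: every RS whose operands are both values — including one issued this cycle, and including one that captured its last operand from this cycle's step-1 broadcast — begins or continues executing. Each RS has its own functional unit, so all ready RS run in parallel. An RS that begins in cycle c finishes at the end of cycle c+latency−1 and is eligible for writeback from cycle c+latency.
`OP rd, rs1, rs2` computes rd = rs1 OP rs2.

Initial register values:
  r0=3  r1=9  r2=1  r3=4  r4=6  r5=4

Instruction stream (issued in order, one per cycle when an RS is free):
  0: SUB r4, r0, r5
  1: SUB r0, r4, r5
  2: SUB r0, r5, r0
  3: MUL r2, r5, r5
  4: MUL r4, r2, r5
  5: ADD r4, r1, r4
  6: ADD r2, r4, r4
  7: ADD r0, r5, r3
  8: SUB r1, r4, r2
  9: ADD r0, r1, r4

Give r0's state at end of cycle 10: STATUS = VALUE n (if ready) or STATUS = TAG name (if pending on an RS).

STATUS = VALUE 9

  c1: issue SUB r4<-Add1  regs: r0:3,r1:9,r2:1,r3:4,r4:Add1,r5:4
  c2: issue SUB r0<-Add2  regs: r0:Add2,r1:9,r2:1,r3:4,r4:Add1,r5:4
  c3: CDB Add1=-1; issue SUB r0<-Add1  regs: r0:Add1,r1:9,r2:1,r3:4,r4:-1,r5:4
  c4: issue MUL r2<-Mul1  regs: r0:Add1,r1:9,r2:Mul1,r3:4,r4:-1,r5:4
  c5: CDB Add2=-5; issue MUL r4<-Mul2  regs: r0:Add1,r1:9,r2:Mul1,r3:4,r4:Mul2,r5:4
  c6: issue ADD r4<-Add2  regs: r0:Add1,r1:9,r2:Mul1,r3:4,r4:Add2,r5:4
  c7: CDB Add1=9; issue ADD r2<-Add1  regs: r0:9,r1:9,r2:Add1,r3:4,r4:Add2,r5:4
  c8: CDB Mul1=16; stall  regs: r0:9,r1:9,r2:Add1,r3:4,r4:Add2,r5:4
  c9: stall  regs: r0:9,r1:9,r2:Add1,r3:4,r4:Add2,r5:4
  c10: stall  regs: r0:9,r1:9,r2:Add1,r3:4,r4:Add2,r5:4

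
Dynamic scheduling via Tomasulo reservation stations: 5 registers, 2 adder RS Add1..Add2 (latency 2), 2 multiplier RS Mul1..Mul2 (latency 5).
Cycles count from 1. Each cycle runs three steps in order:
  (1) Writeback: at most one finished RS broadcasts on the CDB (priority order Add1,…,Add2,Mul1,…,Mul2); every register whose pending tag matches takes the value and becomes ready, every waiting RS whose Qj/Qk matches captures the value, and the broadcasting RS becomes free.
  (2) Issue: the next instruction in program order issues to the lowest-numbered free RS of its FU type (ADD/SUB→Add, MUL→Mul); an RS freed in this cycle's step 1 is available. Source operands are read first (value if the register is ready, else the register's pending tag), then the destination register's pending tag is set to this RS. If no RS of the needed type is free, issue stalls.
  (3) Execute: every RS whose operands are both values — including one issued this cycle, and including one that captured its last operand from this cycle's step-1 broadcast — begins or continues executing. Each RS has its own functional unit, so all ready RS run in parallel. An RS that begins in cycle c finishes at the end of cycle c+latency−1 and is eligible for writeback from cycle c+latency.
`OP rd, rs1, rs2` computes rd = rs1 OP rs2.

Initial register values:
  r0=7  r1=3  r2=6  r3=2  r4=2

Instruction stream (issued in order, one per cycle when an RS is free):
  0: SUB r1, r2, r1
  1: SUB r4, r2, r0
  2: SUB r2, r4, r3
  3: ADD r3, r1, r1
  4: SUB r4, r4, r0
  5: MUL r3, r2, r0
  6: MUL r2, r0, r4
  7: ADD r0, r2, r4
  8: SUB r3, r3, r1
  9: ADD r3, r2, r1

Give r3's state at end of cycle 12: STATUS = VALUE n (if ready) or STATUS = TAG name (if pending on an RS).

  c1: issue SUB r1<-Add1  regs: r0:7,r1:Add1,r2:6,r3:2,r4:2
  c2: issue SUB r4<-Add2  regs: r0:7,r1:Add1,r2:6,r3:2,r4:Add2
  c3: CDB Add1=3; issue SUB r2<-Add1  regs: r0:7,r1:3,r2:Add1,r3:2,r4:Add2
  c4: CDB Add2=-1; issue ADD r3<-Add2  regs: r0:7,r1:3,r2:Add1,r3:Add2,r4:-1
  c5: stall  regs: r0:7,r1:3,r2:Add1,r3:Add2,r4:-1
  c6: CDB Add1=-3; issue SUB r4<-Add1  regs: r0:7,r1:3,r2:-3,r3:Add2,r4:Add1
  c7: CDB Add2=6; issue MUL r3<-Mul1  regs: r0:7,r1:3,r2:-3,r3:Mul1,r4:Add1
  c8: CDB Add1=-8; issue MUL r2<-Mul2  regs: r0:7,r1:3,r2:Mul2,r3:Mul1,r4:-8
  c9: issue ADD r0<-Add1  regs: r0:Add1,r1:3,r2:Mul2,r3:Mul1,r4:-8
  c10: issue SUB r3<-Add2  regs: r0:Add1,r1:3,r2:Mul2,r3:Add2,r4:-8
  c11: stall  regs: r0:Add1,r1:3,r2:Mul2,r3:Add2,r4:-8
  c12: CDB Mul1=-21; stall  regs: r0:Add1,r1:3,r2:Mul2,r3:Add2,r4:-8

STATUS = TAG Add2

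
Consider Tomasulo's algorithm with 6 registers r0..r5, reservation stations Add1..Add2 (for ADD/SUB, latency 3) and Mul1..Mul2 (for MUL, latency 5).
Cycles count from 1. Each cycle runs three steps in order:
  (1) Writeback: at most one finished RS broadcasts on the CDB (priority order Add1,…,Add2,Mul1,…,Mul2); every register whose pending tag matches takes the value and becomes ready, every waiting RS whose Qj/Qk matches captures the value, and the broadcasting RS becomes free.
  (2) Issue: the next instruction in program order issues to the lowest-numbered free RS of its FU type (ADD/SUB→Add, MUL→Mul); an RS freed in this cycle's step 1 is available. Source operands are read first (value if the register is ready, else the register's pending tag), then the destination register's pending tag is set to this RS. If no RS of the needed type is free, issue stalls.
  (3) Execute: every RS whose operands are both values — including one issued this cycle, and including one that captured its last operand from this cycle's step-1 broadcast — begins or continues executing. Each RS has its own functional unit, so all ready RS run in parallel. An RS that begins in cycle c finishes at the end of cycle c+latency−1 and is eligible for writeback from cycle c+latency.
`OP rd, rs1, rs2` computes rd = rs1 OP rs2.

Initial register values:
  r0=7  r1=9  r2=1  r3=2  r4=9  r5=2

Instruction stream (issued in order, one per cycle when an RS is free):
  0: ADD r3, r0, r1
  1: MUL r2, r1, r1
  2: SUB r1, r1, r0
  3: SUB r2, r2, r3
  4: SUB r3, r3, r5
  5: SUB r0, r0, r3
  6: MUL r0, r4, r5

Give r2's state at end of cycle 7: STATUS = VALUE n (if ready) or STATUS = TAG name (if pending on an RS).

cycle 1: issue ADD r3<-Add1 // r0:7,r1:9,r2:1,r3:Add1,r4:9,r5:2
cycle 2: issue MUL r2<-Mul1 // r0:7,r1:9,r2:Mul1,r3:Add1,r4:9,r5:2
cycle 3: issue SUB r1<-Add2 // r0:7,r1:Add2,r2:Mul1,r3:Add1,r4:9,r5:2
cycle 4: CDB Add1=16; issue SUB r2<-Add1 // r0:7,r1:Add2,r2:Add1,r3:16,r4:9,r5:2
cycle 5: stall // r0:7,r1:Add2,r2:Add1,r3:16,r4:9,r5:2
cycle 6: CDB Add2=2; issue SUB r3<-Add2 // r0:7,r1:2,r2:Add1,r3:Add2,r4:9,r5:2
cycle 7: CDB Mul1=81; stall // r0:7,r1:2,r2:Add1,r3:Add2,r4:9,r5:2

STATUS = TAG Add1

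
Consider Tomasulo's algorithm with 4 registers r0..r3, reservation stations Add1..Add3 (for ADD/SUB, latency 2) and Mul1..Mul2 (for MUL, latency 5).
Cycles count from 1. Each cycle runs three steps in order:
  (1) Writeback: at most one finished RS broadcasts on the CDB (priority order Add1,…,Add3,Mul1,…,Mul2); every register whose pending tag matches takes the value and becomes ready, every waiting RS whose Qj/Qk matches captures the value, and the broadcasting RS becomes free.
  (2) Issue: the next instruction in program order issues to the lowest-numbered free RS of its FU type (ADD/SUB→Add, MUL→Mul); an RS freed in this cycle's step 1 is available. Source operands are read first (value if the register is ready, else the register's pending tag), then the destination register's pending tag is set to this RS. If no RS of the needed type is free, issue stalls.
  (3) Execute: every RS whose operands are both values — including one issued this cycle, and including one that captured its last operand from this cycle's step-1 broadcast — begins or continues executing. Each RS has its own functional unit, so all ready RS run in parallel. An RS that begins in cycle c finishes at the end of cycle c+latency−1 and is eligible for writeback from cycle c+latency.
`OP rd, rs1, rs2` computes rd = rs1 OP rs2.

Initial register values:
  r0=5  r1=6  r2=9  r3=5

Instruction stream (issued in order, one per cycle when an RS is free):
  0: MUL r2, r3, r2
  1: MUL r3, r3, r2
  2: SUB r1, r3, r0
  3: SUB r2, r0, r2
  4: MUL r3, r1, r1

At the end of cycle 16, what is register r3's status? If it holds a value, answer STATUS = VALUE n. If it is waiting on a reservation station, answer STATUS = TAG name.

STATUS = TAG Mul1

  c1: issue MUL r2<-Mul1  regs: r0:5,r1:6,r2:Mul1,r3:5
  c2: issue MUL r3<-Mul2  regs: r0:5,r1:6,r2:Mul1,r3:Mul2
  c3: issue SUB r1<-Add1  regs: r0:5,r1:Add1,r2:Mul1,r3:Mul2
  c4: issue SUB r2<-Add2  regs: r0:5,r1:Add1,r2:Add2,r3:Mul2
  c5: stall  regs: r0:5,r1:Add1,r2:Add2,r3:Mul2
  c6: CDB Mul1=45; issue MUL r3<-Mul1  regs: r0:5,r1:Add1,r2:Add2,r3:Mul1
  c7: -  regs: r0:5,r1:Add1,r2:Add2,r3:Mul1
  c8: CDB Add2=-40  regs: r0:5,r1:Add1,r2:-40,r3:Mul1
  c9: -  regs: r0:5,r1:Add1,r2:-40,r3:Mul1
  c10: -  regs: r0:5,r1:Add1,r2:-40,r3:Mul1
  c11: CDB Mul2=225  regs: r0:5,r1:Add1,r2:-40,r3:Mul1
  c12: -  regs: r0:5,r1:Add1,r2:-40,r3:Mul1
  c13: CDB Add1=220  regs: r0:5,r1:220,r2:-40,r3:Mul1
  c14: -  regs: r0:5,r1:220,r2:-40,r3:Mul1
  c15: -  regs: r0:5,r1:220,r2:-40,r3:Mul1
  c16: -  regs: r0:5,r1:220,r2:-40,r3:Mul1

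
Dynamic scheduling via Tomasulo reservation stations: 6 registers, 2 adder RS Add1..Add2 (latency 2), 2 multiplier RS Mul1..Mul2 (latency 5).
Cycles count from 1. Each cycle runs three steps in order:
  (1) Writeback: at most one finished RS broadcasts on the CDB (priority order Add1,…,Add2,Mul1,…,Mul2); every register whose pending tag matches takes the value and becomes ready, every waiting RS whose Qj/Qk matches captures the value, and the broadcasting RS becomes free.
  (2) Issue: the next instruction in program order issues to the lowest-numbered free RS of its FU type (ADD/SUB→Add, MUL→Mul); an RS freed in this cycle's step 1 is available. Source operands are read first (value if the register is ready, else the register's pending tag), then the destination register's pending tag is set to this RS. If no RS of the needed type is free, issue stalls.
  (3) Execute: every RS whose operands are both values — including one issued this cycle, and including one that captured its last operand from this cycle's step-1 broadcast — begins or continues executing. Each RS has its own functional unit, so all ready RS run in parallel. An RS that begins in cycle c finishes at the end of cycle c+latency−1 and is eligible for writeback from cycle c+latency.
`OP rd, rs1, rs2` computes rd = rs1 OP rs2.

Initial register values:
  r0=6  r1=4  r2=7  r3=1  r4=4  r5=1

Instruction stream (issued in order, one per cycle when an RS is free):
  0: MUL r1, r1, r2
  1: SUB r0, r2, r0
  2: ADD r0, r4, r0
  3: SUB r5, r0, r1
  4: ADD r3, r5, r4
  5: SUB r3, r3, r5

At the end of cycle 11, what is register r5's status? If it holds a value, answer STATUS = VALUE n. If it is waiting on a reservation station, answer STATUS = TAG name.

cycle 1: issue MUL r1<-Mul1 // r0:6,r1:Mul1,r2:7,r3:1,r4:4,r5:1
cycle 2: issue SUB r0<-Add1 // r0:Add1,r1:Mul1,r2:7,r3:1,r4:4,r5:1
cycle 3: issue ADD r0<-Add2 // r0:Add2,r1:Mul1,r2:7,r3:1,r4:4,r5:1
cycle 4: CDB Add1=1; issue SUB r5<-Add1 // r0:Add2,r1:Mul1,r2:7,r3:1,r4:4,r5:Add1
cycle 5: stall // r0:Add2,r1:Mul1,r2:7,r3:1,r4:4,r5:Add1
cycle 6: CDB Add2=5; issue ADD r3<-Add2 // r0:5,r1:Mul1,r2:7,r3:Add2,r4:4,r5:Add1
cycle 7: CDB Mul1=28; stall // r0:5,r1:28,r2:7,r3:Add2,r4:4,r5:Add1
cycle 8: stall // r0:5,r1:28,r2:7,r3:Add2,r4:4,r5:Add1
cycle 9: CDB Add1=-23; issue SUB r3<-Add1 // r0:5,r1:28,r2:7,r3:Add1,r4:4,r5:-23
cycle 10: - // r0:5,r1:28,r2:7,r3:Add1,r4:4,r5:-23
cycle 11: CDB Add2=-19 // r0:5,r1:28,r2:7,r3:Add1,r4:4,r5:-23

STATUS = VALUE -23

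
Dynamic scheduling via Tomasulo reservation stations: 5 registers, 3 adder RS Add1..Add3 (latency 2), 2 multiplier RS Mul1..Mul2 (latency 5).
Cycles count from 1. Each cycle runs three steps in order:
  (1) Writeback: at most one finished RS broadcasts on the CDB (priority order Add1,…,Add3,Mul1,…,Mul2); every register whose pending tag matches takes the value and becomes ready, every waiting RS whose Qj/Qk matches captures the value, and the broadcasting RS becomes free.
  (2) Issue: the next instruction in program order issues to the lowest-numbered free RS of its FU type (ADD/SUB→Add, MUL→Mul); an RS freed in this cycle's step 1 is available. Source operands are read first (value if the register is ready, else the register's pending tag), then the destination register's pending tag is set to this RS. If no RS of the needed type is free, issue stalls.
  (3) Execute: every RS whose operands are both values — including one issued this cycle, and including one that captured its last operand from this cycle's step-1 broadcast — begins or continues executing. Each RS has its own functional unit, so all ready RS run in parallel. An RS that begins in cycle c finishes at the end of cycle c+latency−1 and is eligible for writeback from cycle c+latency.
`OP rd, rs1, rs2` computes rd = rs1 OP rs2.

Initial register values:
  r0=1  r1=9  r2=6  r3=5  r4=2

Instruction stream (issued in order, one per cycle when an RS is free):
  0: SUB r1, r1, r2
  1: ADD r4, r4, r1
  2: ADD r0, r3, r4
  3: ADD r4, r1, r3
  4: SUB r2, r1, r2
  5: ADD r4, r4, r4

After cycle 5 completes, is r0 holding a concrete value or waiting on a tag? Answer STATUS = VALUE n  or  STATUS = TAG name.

STATUS = TAG Add1

cycle 1: issue SUB r1<-Add1 // r0:1,r1:Add1,r2:6,r3:5,r4:2
cycle 2: issue ADD r4<-Add2 // r0:1,r1:Add1,r2:6,r3:5,r4:Add2
cycle 3: CDB Add1=3; issue ADD r0<-Add1 // r0:Add1,r1:3,r2:6,r3:5,r4:Add2
cycle 4: issue ADD r4<-Add3 // r0:Add1,r1:3,r2:6,r3:5,r4:Add3
cycle 5: CDB Add2=5; issue SUB r2<-Add2 // r0:Add1,r1:3,r2:Add2,r3:5,r4:Add3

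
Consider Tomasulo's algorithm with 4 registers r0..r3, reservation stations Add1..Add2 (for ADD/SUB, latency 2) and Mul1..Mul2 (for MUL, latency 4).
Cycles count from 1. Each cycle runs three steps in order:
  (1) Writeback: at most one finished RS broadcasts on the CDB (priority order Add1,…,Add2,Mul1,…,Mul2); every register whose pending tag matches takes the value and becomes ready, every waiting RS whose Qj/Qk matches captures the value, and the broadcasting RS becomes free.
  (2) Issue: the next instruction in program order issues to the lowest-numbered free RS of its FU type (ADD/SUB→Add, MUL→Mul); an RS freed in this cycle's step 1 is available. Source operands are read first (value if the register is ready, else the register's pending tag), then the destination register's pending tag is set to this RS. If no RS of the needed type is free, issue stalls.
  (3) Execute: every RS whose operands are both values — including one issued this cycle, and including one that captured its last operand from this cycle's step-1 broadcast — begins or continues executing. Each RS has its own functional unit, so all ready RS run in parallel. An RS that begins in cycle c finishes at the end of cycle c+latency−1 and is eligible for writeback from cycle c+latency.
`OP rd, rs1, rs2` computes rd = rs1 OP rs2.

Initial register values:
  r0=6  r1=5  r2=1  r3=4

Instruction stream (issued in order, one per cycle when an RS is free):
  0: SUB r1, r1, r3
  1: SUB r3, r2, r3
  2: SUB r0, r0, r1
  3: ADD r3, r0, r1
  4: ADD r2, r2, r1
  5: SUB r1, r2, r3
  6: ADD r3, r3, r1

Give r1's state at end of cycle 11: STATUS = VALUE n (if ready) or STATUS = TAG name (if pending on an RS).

STATUS = VALUE -4

  c1: issue SUB r1<-Add1  regs: r0:6,r1:Add1,r2:1,r3:4
  c2: issue SUB r3<-Add2  regs: r0:6,r1:Add1,r2:1,r3:Add2
  c3: CDB Add1=1; issue SUB r0<-Add1  regs: r0:Add1,r1:1,r2:1,r3:Add2
  c4: CDB Add2=-3; issue ADD r3<-Add2  regs: r0:Add1,r1:1,r2:1,r3:Add2
  c5: CDB Add1=5; issue ADD r2<-Add1  regs: r0:5,r1:1,r2:Add1,r3:Add2
  c6: stall  regs: r0:5,r1:1,r2:Add1,r3:Add2
  c7: CDB Add1=2; issue SUB r1<-Add1  regs: r0:5,r1:Add1,r2:2,r3:Add2
  c8: CDB Add2=6; issue ADD r3<-Add2  regs: r0:5,r1:Add1,r2:2,r3:Add2
  c9: -  regs: r0:5,r1:Add1,r2:2,r3:Add2
  c10: CDB Add1=-4  regs: r0:5,r1:-4,r2:2,r3:Add2
  c11: -  regs: r0:5,r1:-4,r2:2,r3:Add2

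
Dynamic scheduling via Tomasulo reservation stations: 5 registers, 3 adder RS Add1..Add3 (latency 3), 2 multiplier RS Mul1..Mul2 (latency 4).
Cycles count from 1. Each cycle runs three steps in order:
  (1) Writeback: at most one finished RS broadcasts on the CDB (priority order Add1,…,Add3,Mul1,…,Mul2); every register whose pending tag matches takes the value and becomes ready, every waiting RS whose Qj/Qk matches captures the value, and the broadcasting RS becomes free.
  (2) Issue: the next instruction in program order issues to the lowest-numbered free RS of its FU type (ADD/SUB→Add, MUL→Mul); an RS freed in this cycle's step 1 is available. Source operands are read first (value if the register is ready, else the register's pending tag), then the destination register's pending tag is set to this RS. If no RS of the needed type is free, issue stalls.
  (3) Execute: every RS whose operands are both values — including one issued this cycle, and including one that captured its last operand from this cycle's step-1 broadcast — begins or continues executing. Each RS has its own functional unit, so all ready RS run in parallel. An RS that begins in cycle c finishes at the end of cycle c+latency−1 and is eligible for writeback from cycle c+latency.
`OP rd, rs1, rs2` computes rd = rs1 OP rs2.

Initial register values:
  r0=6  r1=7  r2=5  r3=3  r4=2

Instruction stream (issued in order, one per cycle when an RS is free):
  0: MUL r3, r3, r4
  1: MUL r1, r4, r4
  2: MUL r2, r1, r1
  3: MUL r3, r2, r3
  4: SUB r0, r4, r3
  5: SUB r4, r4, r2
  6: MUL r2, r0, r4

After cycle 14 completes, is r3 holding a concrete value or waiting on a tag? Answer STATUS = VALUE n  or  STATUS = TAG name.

STATUS = VALUE 96

  c1: issue MUL r3<-Mul1  regs: r0:6,r1:7,r2:5,r3:Mul1,r4:2
  c2: issue MUL r1<-Mul2  regs: r0:6,r1:Mul2,r2:5,r3:Mul1,r4:2
  c3: stall  regs: r0:6,r1:Mul2,r2:5,r3:Mul1,r4:2
  c4: stall  regs: r0:6,r1:Mul2,r2:5,r3:Mul1,r4:2
  c5: CDB Mul1=6; issue MUL r2<-Mul1  regs: r0:6,r1:Mul2,r2:Mul1,r3:6,r4:2
  c6: CDB Mul2=4; issue MUL r3<-Mul2  regs: r0:6,r1:4,r2:Mul1,r3:Mul2,r4:2
  c7: issue SUB r0<-Add1  regs: r0:Add1,r1:4,r2:Mul1,r3:Mul2,r4:2
  c8: issue SUB r4<-Add2  regs: r0:Add1,r1:4,r2:Mul1,r3:Mul2,r4:Add2
  c9: stall  regs: r0:Add1,r1:4,r2:Mul1,r3:Mul2,r4:Add2
  c10: CDB Mul1=16; issue MUL r2<-Mul1  regs: r0:Add1,r1:4,r2:Mul1,r3:Mul2,r4:Add2
  c11: -  regs: r0:Add1,r1:4,r2:Mul1,r3:Mul2,r4:Add2
  c12: -  regs: r0:Add1,r1:4,r2:Mul1,r3:Mul2,r4:Add2
  c13: CDB Add2=-14  regs: r0:Add1,r1:4,r2:Mul1,r3:Mul2,r4:-14
  c14: CDB Mul2=96  regs: r0:Add1,r1:4,r2:Mul1,r3:96,r4:-14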